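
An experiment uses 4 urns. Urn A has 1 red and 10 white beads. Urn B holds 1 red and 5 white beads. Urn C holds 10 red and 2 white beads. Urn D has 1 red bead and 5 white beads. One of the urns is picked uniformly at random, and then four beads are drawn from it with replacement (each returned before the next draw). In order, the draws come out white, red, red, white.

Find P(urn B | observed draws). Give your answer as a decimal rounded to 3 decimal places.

Compute the likelihood of the observed sequence for each case: P(data | urn A) = (10/11)(1/11)(1/11)(10/11) = 0.0068301; P(data | urn B) = (5/6)(1/6)(1/6)(5/6) = 0.01929; P(data | urn C) = (2/12)(10/12)(10/12)(2/12) = 0.01929; P(data | urn D) = (5/6)(1/6)(1/6)(5/6) = 0.01929.
Weighting by the prior gives 1/4 · 0.0068301 = 0.0017075, 1/4 · 0.01929 = 0.0048225, 1/4 · 0.01929 = 0.0048225, 1/4 · 0.01929 = 0.0048225; these sum to 0.016175.
By Bayes' rule, P(urn B | data) = (0.0048225) / (0.016175) = 0.29814.

0.298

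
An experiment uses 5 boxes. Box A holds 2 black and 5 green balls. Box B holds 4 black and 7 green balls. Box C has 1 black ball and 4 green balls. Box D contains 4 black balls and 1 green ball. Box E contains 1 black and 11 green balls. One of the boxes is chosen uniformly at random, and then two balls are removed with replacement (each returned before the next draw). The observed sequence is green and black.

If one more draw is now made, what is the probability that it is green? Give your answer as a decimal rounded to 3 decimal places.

Under each hypothesis, the probability of the observed sequence is: P(data | box A) = (5/7)(2/7) = 0.20408; P(data | box B) = (7/11)(4/11) = 0.2314; P(data | box C) = (4/5)(1/5) = 0.16; P(data | box D) = (1/5)(4/5) = 0.16; P(data | box E) = (11/12)(1/12) = 0.076389.
Multiplying each by its prior: 1/5 · 0.20408 = 0.040816, 1/5 · 0.2314 = 0.046281, 1/5 · 0.16 = 0.032, 1/5 · 0.16 = 0.032, 1/5 · 0.076389 = 0.015278; with total 0.16638.
Dividing through by the total gives posterior P(box A | data) = 0.24533, P(box B | data) = 0.27817, P(box C | data) = 0.19234, P(box D | data) = 0.19234, P(box E | data) = 0.091827.
So P(green next | data) = Σ P(green next | H) P(H | data) = (5/7)(0.24533) + (7/11)(0.27817) + (4/5)(0.19234) + (1/5)(0.19234) + (11/12)(0.091827) = 0.62876.

0.629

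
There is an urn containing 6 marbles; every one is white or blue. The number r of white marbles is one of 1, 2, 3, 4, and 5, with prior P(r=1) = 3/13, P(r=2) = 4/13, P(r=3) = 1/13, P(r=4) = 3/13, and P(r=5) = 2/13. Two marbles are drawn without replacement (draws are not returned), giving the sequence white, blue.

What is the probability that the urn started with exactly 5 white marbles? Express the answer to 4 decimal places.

The likelihood of the observed sequence under each hypothesis: P(data | r = 1) = (1/6)(5/5) = 1/6; P(data | r = 2) = (2/6)(4/5) = 4/15; P(data | r = 3) = (3/6)(3/5) = 3/10; P(data | r = 4) = (4/6)(2/5) = 4/15; P(data | r = 5) = (5/6)(1/5) = 1/6.
Weighting by the prior gives 3/13 · 1/6 = 1/26, 4/13 · 4/15 = 16/195, 1/13 · 3/10 = 3/130, 3/13 · 4/15 = 4/65, 2/13 · 1/6 = 1/39; these sum to 3/13.
By Bayes' rule, P(r = 5 | data) = (1/39) / (3/13) = 1/9.

0.1111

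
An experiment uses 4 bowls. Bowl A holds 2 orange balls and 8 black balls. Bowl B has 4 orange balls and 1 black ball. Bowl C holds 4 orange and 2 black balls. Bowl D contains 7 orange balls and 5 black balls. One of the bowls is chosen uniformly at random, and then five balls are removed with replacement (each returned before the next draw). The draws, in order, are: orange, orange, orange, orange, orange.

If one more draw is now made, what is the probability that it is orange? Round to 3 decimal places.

0.739

For each hypothesis, P(data | H) works out to: P(data | bowl A) = (2/10)(2/10)(2/10)(2/10)(2/10) = 0.00032; P(data | bowl B) = (4/5)(4/5)(4/5)(4/5)(4/5) = 0.32768; P(data | bowl C) = (4/6)(4/6)(4/6)(4/6)(4/6) = 0.13169; P(data | bowl D) = (7/12)(7/12)(7/12)(7/12)(7/12) = 0.067544.
The prior-weighted likelihoods are 1/4 · 0.00032 = 8e-05, 1/4 · 0.32768 = 0.08192, 1/4 · 0.13169 = 0.032922, 1/4 · 0.067544 = 0.016886; these sum to 0.13181.
Normalising, the posterior is P(bowl A | data) = 0.00060694, P(bowl B | data) = 0.62151, P(bowl C | data) = 0.24977, P(bowl D | data) = 0.12811.
Averaging over the posterior, P(orange next | data) = (1/5)(0.00060694) + (4/5)(0.62151) + (2/3)(0.24977) + (7/12)(0.12811) = 0.73858.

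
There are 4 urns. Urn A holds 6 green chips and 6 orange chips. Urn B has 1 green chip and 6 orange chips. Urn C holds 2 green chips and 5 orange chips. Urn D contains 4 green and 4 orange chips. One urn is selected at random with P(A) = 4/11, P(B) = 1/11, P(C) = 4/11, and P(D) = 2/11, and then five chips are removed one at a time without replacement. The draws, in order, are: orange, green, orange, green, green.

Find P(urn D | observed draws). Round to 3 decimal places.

Compute the likelihood of the observed sequence for each case: P(data | urn A) = (6/12)(6/11)(5/10)(5/9)(4/8) = 0.037879; P(data | urn B) = (6/7)(1/6)(5/5)(0/4) = 0; P(data | urn C) = (5/7)(2/6)(4/5)(1/4)(0/3) = 0; P(data | urn D) = (4/8)(4/7)(3/6)(3/5)(2/4) = 0.042857.
The prior-weighted likelihoods are 4/11 · 0.037879 = 0.013774, 1/11 · 0 = 0, 4/11 · 0 = 0, 2/11 · 0.042857 = 0.0077922; these sum to 0.021566.
Therefore the posterior P(urn D | data) = (0.0077922) / (0.021566) = 0.36131.

0.361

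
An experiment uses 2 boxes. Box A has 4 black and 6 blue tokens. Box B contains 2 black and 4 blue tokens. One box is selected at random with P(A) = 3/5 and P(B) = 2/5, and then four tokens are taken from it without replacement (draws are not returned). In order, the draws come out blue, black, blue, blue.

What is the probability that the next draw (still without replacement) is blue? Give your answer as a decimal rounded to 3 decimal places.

The likelihood of the observed sequence under each hypothesis: P(data | box A) = (6/10)(4/9)(5/8)(4/7) = 2/21; P(data | box B) = (4/6)(2/5)(3/4)(2/3) = 2/15.
Multiplying each by its prior: 3/5 · 2/21 = 2/35, 2/5 · 2/15 = 4/75; these sum to 58/525.
Normalising, the posterior is P(box A | data) = 15/29, P(box B | data) = 14/29.
Averaging over the posterior, P(blue next | data) = (1/2)(15/29) + (1/2)(14/29) = 1/2.

0.500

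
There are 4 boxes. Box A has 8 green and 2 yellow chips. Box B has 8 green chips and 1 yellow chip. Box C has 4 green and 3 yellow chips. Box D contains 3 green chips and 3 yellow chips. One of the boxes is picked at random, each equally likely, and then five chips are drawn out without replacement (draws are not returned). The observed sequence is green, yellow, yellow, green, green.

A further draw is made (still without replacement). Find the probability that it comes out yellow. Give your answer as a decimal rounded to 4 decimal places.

0.6074

Compute the likelihood of the observed sequence for each case: P(data | box A) = (8/10)(2/9)(1/8)(7/7)(6/6) = 0.022222; P(data | box B) = (8/9)(1/8)(0/7) = 0; P(data | box C) = (4/7)(3/6)(2/5)(3/4)(2/3) = 0.057143; P(data | box D) = (3/6)(3/5)(2/4)(2/3)(1/2) = 0.05.
Weighting by the prior gives 1/4 · 0.022222 = 0.0055556, 1/4 · 0 = 0, 1/4 · 0.057143 = 0.014286, 1/4 · 0.05 = 0.0125; summing to 0.032341.
Normalising, the posterior is P(box A | data) = 0.17178, P(box B | data) = 0, P(box C | data) = 0.44172, P(box D | data) = 0.3865.
Averaging over the posterior, P(yellow next | data) = (0)(0.17178) + (1/2)(0.44172) + (1)(0.3865) = 0.60736.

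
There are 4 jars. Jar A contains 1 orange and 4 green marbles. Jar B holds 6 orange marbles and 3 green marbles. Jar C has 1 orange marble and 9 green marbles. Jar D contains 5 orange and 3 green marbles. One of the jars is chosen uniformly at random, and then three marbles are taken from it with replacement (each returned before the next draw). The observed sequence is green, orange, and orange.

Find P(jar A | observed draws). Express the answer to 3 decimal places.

Under each hypothesis, the probability of the observed sequence is: P(data | jar A) = (4/5)(1/5)(1/5) = 0.032; P(data | jar B) = (3/9)(6/9)(6/9) = 0.14815; P(data | jar C) = (9/10)(1/10)(1/10) = 0.009; P(data | jar D) = (3/8)(5/8)(5/8) = 0.14648.
The prior-weighted likelihoods are 1/4 · 0.032 = 0.008, 1/4 · 0.14815 = 0.037037, 1/4 · 0.009 = 0.00225, 1/4 · 0.14648 = 0.036621; these sum to 0.083908.
Hence P(jar A | data) = (0.008) / (0.083908) = 0.095342.

0.095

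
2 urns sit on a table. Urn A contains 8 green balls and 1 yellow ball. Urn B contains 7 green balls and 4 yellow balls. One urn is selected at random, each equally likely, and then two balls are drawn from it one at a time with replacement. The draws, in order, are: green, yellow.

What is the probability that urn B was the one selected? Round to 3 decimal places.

0.701

For each hypothesis, P(data | H) works out to: P(data | urn A) = (8/9)(1/9) = 0.098765; P(data | urn B) = (7/11)(4/11) = 0.2314.
The prior-weighted likelihoods are 1/2 · 0.098765 = 0.049383, 1/2 · 0.2314 = 0.1157; summing to 0.16509.
So P(urn B | data) = (0.1157) / (0.16509) = 0.70087.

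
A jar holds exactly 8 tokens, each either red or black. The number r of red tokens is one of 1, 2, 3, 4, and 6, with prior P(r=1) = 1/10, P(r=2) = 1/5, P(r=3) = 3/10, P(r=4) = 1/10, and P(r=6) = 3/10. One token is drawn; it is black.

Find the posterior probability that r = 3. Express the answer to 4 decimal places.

Compute the likelihood of this draw for each case: P(data | r = 1) = (7/8) = 7/8; P(data | r = 2) = (6/8) = 3/4; P(data | r = 3) = (5/8) = 5/8; P(data | r = 4) = (4/8) = 1/2; P(data | r = 6) = (2/8) = 1/4.
Multiplying each by its prior: 1/10 · 7/8 = 7/80, 1/5 · 3/4 = 3/20, 3/10 · 5/8 = 3/16, 1/10 · 1/2 = 1/20, 3/10 · 1/4 = 3/40; with total 11/20.
So P(r = 3 | data) = (3/16) / (11/20) = 15/44.

0.3409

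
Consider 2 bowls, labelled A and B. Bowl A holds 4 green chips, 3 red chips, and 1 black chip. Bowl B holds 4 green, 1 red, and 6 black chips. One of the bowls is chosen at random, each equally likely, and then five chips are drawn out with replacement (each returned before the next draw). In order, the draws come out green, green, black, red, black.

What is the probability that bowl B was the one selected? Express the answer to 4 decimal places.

0.7094

Under each hypothesis, the probability of the observed sequence is: P(data | bowl A) = (4/8)(4/8)(1/8)(3/8)(1/8) = 0.0014648; P(data | bowl B) = (4/11)(4/11)(6/11)(1/11)(6/11) = 0.0035765.
The prior-weighted likelihoods are 1/2 · 0.0014648 = 0.00073242, 1/2 · 0.0035765 = 0.0017883; these sum to 0.0025207.
Therefore the posterior P(bowl B | data) = (0.0017883) / (0.0025207) = 0.70943.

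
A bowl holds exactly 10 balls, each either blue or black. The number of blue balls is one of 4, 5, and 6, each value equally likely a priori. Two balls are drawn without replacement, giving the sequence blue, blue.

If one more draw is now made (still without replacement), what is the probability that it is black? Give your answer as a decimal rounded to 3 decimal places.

Under each hypothesis, the probability of the observed sequence is: P(data | r = 4) = (4/10)(3/9) = 2/15; P(data | r = 5) = (5/10)(4/9) = 2/9; P(data | r = 6) = (6/10)(5/9) = 1/3.
Weighting by the prior gives 1/3 · 2/15 = 2/45, 1/3 · 2/9 = 2/27, 1/3 · 1/3 = 1/9; summing to 31/135.
The posterior is then P(r = 4 | data) = 6/31, P(r = 5 | data) = 10/31, P(r = 6 | data) = 15/31.
Averaging over the posterior, P(black next | data) = (3/4)(6/31) + (5/8)(10/31) + (1/2)(15/31) = 73/124.

0.589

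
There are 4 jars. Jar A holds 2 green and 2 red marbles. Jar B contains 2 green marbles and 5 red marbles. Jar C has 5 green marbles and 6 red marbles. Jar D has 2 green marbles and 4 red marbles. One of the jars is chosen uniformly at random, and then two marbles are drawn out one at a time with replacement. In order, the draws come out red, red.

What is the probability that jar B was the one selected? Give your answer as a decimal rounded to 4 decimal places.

0.3396

Under each hypothesis, the probability of the observed sequence is: P(data | jar A) = (2/4)(2/4) = 0.25; P(data | jar B) = (5/7)(5/7) = 0.5102; P(data | jar C) = (6/11)(6/11) = 0.29752; P(data | jar D) = (4/6)(4/6) = 0.44444.
Weighting by the prior gives 1/4 · 0.25 = 0.0625, 1/4 · 0.5102 = 0.12755, 1/4 · 0.29752 = 0.07438, 1/4 · 0.44444 = 0.11111; with total 0.37554.
Hence P(jar B | data) = (0.12755) / (0.37554) = 0.33964.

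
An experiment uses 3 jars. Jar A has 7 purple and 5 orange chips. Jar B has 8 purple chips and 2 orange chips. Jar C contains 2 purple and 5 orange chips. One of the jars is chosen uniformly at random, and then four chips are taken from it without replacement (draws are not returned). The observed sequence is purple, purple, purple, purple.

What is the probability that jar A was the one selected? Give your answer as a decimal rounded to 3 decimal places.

0.175

Compute the likelihood of the observed sequence for each case: P(data | jar A) = (7/12)(6/11)(5/10)(4/9) = 7/99; P(data | jar B) = (8/10)(7/9)(6/8)(5/7) = 1/3; P(data | jar C) = (2/7)(1/6)(0/5) = 0.
Weighting by the prior gives 1/3 · 7/99 = 7/297, 1/3 · 1/3 = 1/9, 1/3 · 0 = 0; summing to 40/297.
Therefore the posterior P(jar A | data) = (7/297) / (40/297) = 7/40.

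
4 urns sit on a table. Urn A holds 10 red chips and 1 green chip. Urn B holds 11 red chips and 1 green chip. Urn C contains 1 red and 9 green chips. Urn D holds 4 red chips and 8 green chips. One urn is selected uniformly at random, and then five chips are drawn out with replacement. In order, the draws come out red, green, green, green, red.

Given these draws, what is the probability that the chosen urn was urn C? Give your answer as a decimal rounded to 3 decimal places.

0.176

For each hypothesis, P(data | H) works out to: P(data | urn A) = (10/11)(1/11)(1/11)(1/11)(10/11) = 0.00062092; P(data | urn B) = (11/12)(1/12)(1/12)(1/12)(11/12) = 0.00048627; P(data | urn C) = (1/10)(9/10)(9/10)(9/10)(1/10) = 0.00729; P(data | urn D) = (4/12)(8/12)(8/12)(8/12)(4/12) = 0.032922.
Weighting by the prior gives 1/4 · 0.00062092 = 0.00015523, 1/4 · 0.00048627 = 0.00012157, 1/4 · 0.00729 = 0.0018225, 1/4 · 0.032922 = 0.0082305; summing to 0.01033.
Hence P(urn C | data) = (0.0018225) / (0.01033) = 0.17643.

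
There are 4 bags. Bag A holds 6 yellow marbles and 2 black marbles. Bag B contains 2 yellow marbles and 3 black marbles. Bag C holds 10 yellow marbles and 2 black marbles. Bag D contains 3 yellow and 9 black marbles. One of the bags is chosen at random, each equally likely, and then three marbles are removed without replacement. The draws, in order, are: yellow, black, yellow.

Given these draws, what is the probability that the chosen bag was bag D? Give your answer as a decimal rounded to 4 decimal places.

0.0897

Compute the likelihood of the observed sequence for each case: P(data | bag A) = (6/8)(2/7)(5/6) = 0.17857; P(data | bag B) = (2/5)(3/4)(1/3) = 0.1; P(data | bag C) = (10/12)(2/11)(9/10) = 0.13636; P(data | bag D) = (3/12)(9/11)(2/10) = 0.040909.
Weighting by the prior gives 1/4 · 0.17857 = 0.044643, 1/4 · 0.1 = 0.025, 1/4 · 0.13636 = 0.034091, 1/4 · 0.040909 = 0.010227; these sum to 0.11396.
Therefore the posterior P(bag D | data) = (0.010227) / (0.11396) = 0.089744.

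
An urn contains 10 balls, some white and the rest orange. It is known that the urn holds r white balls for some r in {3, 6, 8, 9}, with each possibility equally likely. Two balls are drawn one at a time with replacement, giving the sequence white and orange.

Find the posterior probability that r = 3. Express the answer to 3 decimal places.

Under each hypothesis, the probability of the observed sequence is: P(data | r = 3) = (3/10)(7/10) = 21/100; P(data | r = 6) = (6/10)(4/10) = 6/25; P(data | r = 8) = (8/10)(2/10) = 4/25; P(data | r = 9) = (9/10)(1/10) = 9/100.
The prior-weighted likelihoods are 1/4 · 21/100 = 21/400, 1/4 · 6/25 = 3/50, 1/4 · 4/25 = 1/25, 1/4 · 9/100 = 9/400; summing to 7/40.
So P(r = 3 | data) = (21/400) / (7/40) = 3/10.

0.300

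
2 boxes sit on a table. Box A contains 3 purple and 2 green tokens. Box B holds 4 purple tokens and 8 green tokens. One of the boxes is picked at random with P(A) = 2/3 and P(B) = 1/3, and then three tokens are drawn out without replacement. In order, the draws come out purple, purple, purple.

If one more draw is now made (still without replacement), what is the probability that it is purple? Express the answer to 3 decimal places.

Compute the likelihood of the observed sequence for each case: P(data | box A) = (3/5)(2/4)(1/3) = 1/10; P(data | box B) = (4/12)(3/11)(2/10) = 1/55.
Multiplying each by its prior: 2/3 · 1/10 = 1/15, 1/3 · 1/55 = 1/165; these sum to 4/55.
Dividing through by the total gives posterior P(box A | data) = 11/12, P(box B | data) = 1/12.
The predictive probability is P(purple next | data) = (0)(11/12) + (1/9)(1/12) = 1/108.

0.009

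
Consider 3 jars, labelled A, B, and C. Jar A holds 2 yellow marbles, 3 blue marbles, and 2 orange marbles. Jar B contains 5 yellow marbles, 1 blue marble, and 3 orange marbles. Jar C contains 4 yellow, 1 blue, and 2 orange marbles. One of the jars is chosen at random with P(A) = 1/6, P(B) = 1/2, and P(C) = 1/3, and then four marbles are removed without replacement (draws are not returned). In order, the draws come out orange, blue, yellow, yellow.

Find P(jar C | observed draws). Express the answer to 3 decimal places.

0.436

For each hypothesis, P(data | H) works out to: P(data | jar A) = (2/7)(3/6)(2/5)(1/4) = 1/70; P(data | jar B) = (3/9)(1/8)(5/7)(4/6) = 5/252; P(data | jar C) = (2/7)(1/6)(4/5)(3/4) = 1/35.
Weighting by the prior gives 1/6 · 1/70 = 1/420, 1/2 · 5/252 = 5/504, 1/3 · 1/35 = 1/105; summing to 11/504.
Therefore the posterior P(jar C | data) = (1/105) / (11/504) = 24/55.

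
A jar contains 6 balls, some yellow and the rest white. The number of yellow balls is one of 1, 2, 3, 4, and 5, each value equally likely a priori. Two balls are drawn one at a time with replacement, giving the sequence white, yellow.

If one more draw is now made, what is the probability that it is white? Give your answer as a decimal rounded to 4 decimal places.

Under each hypothesis, the probability of the observed sequence is: P(data | r = 1) = (5/6)(1/6) = 5/36; P(data | r = 2) = (4/6)(2/6) = 2/9; P(data | r = 3) = (3/6)(3/6) = 1/4; P(data | r = 4) = (2/6)(4/6) = 2/9; P(data | r = 5) = (1/6)(5/6) = 5/36.
The prior-weighted likelihoods are 1/5 · 5/36 = 1/36, 1/5 · 2/9 = 2/45, 1/5 · 1/4 = 1/20, 1/5 · 2/9 = 2/45, 1/5 · 5/36 = 1/36; these sum to 7/36.
Normalising, the posterior is P(r = 1 | data) = 1/7, P(r = 2 | data) = 8/35, P(r = 3 | data) = 9/35, P(r = 4 | data) = 8/35, P(r = 5 | data) = 1/7.
Averaging over the posterior, P(white next | data) = (5/6)(1/7) + (2/3)(8/35) + (1/2)(9/35) + (1/3)(8/35) + (1/6)(1/7) = 1/2.

0.5000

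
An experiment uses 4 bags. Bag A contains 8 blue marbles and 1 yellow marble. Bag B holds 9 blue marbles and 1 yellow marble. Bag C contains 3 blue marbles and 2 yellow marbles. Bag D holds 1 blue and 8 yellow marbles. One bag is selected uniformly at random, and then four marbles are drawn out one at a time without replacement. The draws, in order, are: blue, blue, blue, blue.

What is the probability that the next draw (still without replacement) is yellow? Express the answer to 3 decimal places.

The likelihood of the observed sequence under each hypothesis: P(data | bag A) = (8/9)(7/8)(6/7)(5/6) = 5/9; P(data | bag B) = (9/10)(8/9)(7/8)(6/7) = 3/5; P(data | bag C) = (3/5)(2/4)(1/3)(0/2) = 0; P(data | bag D) = (1/9)(0/8) = 0.
The prior-weighted likelihoods are 1/4 · 5/9 = 5/36, 1/4 · 3/5 = 3/20, 1/4 · 0 = 0, 1/4 · 0 = 0; these sum to 13/45.
The posterior is then P(bag A | data) = 25/52, P(bag B | data) = 27/52, P(bag C | data) = 0, P(bag D | data) = 0.
Averaging over the posterior, P(yellow next | data) = (1/5)(25/52) + (1/6)(27/52) = 19/104.

0.183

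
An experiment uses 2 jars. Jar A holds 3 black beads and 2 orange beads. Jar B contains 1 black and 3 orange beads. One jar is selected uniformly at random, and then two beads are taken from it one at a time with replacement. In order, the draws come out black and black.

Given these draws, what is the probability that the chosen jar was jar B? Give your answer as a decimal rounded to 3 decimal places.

Under each hypothesis, the probability of the observed sequence is: P(data | jar A) = (3/5)(3/5) = 9/25; P(data | jar B) = (1/4)(1/4) = 1/16.
Multiplying each by its prior: 1/2 · 9/25 = 9/50, 1/2 · 1/16 = 1/32; with total 169/800.
So P(jar B | data) = (1/32) / (169/800) = 25/169.

0.148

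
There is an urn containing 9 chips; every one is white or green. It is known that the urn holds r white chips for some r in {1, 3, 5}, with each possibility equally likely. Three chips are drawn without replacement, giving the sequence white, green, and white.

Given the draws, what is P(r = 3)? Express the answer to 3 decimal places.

0.310

Under each hypothesis, the probability of the observed sequence is: P(data | r = 1) = (1/9)(8/8)(0/7) = 0; P(data | r = 3) = (3/9)(6/8)(2/7) = 1/14; P(data | r = 5) = (5/9)(4/8)(4/7) = 10/63.
The prior-weighted likelihoods are 1/3 · 0 = 0, 1/3 · 1/14 = 1/42, 1/3 · 10/63 = 10/189; these sum to 29/378.
By Bayes' rule, P(r = 3 | data) = (1/42) / (29/378) = 9/29.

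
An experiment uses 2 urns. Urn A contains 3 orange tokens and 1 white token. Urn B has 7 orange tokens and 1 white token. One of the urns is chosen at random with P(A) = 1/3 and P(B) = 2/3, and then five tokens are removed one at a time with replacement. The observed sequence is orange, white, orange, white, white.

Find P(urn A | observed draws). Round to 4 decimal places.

The likelihood of the observed sequence under each hypothesis: P(data | urn A) = (3/4)(1/4)(3/4)(1/4)(1/4) = 0.0087891; P(data | urn B) = (7/8)(1/8)(7/8)(1/8)(1/8) = 0.0014954.
The prior-weighted likelihoods are 1/3 · 0.0087891 = 0.0029297, 2/3 · 0.0014954 = 0.00099691; with total 0.0039266.
Therefore the posterior P(urn A | data) = (0.0029297) / (0.0039266) = 0.74611.

0.7461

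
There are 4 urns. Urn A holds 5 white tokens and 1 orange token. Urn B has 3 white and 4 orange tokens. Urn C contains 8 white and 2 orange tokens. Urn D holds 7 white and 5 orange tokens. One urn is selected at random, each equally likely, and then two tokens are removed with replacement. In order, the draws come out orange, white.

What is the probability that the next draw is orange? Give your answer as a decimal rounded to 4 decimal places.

The likelihood of the observed sequence under each hypothesis: P(data | urn A) = (1/6)(5/6) = 0.13889; P(data | urn B) = (4/7)(3/7) = 0.2449; P(data | urn C) = (2/10)(8/10) = 0.16; P(data | urn D) = (5/12)(7/12) = 0.24306.
Multiplying each by its prior: 1/4 · 0.13889 = 0.034722, 1/4 · 0.2449 = 0.061224, 1/4 · 0.16 = 0.04, 1/4 · 0.24306 = 0.060764; summing to 0.19671.
Normalising, the posterior is P(urn A | data) = 0.17651, P(urn B | data) = 0.31124, P(urn C | data) = 0.20334, P(urn D | data) = 0.3089.
The predictive probability is P(orange next | data) = (1/6)(0.17651) + (4/7)(0.31124) + (1/5)(0.20334) + (5/12)(0.3089) = 0.37665.

0.3766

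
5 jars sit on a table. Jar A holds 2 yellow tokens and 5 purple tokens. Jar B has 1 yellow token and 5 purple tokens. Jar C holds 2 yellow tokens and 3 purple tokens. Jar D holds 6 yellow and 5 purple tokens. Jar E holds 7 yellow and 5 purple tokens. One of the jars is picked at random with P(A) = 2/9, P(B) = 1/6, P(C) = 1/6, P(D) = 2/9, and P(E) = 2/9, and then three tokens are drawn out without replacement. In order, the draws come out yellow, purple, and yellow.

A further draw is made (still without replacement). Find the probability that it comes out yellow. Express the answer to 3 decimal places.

The likelihood of the observed sequence under each hypothesis: P(data | jar A) = (2/7)(5/6)(1/5) = 0.047619; P(data | jar B) = (1/6)(5/5)(0/4) = 0; P(data | jar C) = (2/5)(3/4)(1/3) = 0.1; P(data | jar D) = (6/11)(5/10)(5/9) = 0.15152; P(data | jar E) = (7/12)(5/11)(6/10) = 0.15909.
Multiplying each by its prior: 2/9 · 0.047619 = 0.010582, 1/6 · 0 = 0, 1/6 · 0.1 = 0.016667, 2/9 · 0.15152 = 0.03367, 2/9 · 0.15909 = 0.035354; these sum to 0.096272.
Dividing through by the total gives posterior P(jar A | data) = 0.10992, P(jar B | data) = 0, P(jar C | data) = 0.17312, P(jar D | data) = 0.34974, P(jar E | data) = 0.36722.
Averaging over the posterior, P(yellow next | data) = (0)(0.10992) + (0)(0.17312) + (1/2)(0.34974) + (5/9)(0.36722) = 0.37888.

0.379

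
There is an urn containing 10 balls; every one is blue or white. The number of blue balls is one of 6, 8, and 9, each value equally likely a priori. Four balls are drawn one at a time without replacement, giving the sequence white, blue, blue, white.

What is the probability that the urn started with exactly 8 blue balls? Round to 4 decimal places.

Compute the likelihood of the observed sequence for each case: P(data | r = 6) = (4/10)(6/9)(5/8)(3/7) = 0.071429; P(data | r = 8) = (2/10)(8/9)(7/8)(1/7) = 0.022222; P(data | r = 9) = (1/10)(9/9)(8/8)(0/7) = 0.
Weighting by the prior gives 1/3 · 0.071429 = 0.02381, 1/3 · 0.022222 = 0.0074074, 1/3 · 0 = 0; summing to 0.031217.
So P(r = 8 | data) = (0.0074074) / (0.031217) = 0.23729.

0.2373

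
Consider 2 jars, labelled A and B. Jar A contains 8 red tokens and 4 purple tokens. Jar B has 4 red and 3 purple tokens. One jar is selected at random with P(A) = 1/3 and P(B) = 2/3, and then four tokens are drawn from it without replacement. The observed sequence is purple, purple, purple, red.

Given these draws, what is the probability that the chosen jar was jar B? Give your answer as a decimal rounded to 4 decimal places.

0.7795

For each hypothesis, P(data | H) works out to: P(data | jar A) = (4/12)(3/11)(2/10)(8/9) = 0.016162; P(data | jar B) = (3/7)(2/6)(1/5)(4/4) = 0.028571.
Weighting by the prior gives 1/3 · 0.016162 = 0.0053872, 2/3 · 0.028571 = 0.019048; these sum to 0.024435.
Therefore the posterior P(jar B | data) = (0.019048) / (0.024435) = 0.77953.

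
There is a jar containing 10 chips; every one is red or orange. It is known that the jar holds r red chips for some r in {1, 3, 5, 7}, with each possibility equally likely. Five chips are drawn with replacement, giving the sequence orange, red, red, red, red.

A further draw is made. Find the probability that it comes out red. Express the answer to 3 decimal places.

0.621

Compute the likelihood of the observed sequence for each case: P(data | r = 1) = (9/10)(1/10)(1/10)(1/10)(1/10) = 9e-05; P(data | r = 3) = (7/10)(3/10)(3/10)(3/10)(3/10) = 0.00567; P(data | r = 5) = (5/10)(5/10)(5/10)(5/10)(5/10) = 0.03125; P(data | r = 7) = (3/10)(7/10)(7/10)(7/10)(7/10) = 0.07203.
Multiplying each by its prior: 1/4 · 9e-05 = 2.25e-05, 1/4 · 0.00567 = 0.0014175, 1/4 · 0.03125 = 0.0078125, 1/4 · 0.07203 = 0.018007; with total 0.02726.
Normalising, the posterior is P(r = 1 | data) = 0.00082539, P(r = 3 | data) = 0.051999, P(r = 5 | data) = 0.28659, P(r = 7 | data) = 0.66058.
Averaging over the posterior, P(red next | data) = (1/10)(0.00082539) + (3/10)(0.051999) + (1/2)(0.28659) + (7/10)(0.66058) = 0.62139.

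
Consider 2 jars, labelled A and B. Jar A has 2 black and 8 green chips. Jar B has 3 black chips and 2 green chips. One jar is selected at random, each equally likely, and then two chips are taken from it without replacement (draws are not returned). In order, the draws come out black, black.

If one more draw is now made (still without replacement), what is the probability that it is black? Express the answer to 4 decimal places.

For each hypothesis, P(data | H) works out to: P(data | jar A) = (2/10)(1/9) = 1/45; P(data | jar B) = (3/5)(2/4) = 3/10.
The prior-weighted likelihoods are 1/2 · 1/45 = 1/90, 1/2 · 3/10 = 3/20; these sum to 29/180.
Normalising, the posterior is P(jar A | data) = 2/29, P(jar B | data) = 27/29.
So P(black next | data) = Σ P(black next | H) P(H | data) = (0)(2/29) + (1/3)(27/29) = 9/29.

0.3103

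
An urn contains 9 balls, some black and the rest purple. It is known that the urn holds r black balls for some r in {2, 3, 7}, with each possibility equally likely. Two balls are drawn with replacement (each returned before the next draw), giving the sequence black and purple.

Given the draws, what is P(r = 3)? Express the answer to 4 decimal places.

Compute the likelihood of the observed sequence for each case: P(data | r = 2) = (2/9)(7/9) = 14/81; P(data | r = 3) = (3/9)(6/9) = 2/9; P(data | r = 7) = (7/9)(2/9) = 14/81.
Weighting by the prior gives 1/3 · 14/81 = 14/243, 1/3 · 2/9 = 2/27, 1/3 · 14/81 = 14/243; summing to 46/243.
Hence P(r = 3 | data) = (2/27) / (46/243) = 9/23.

0.3913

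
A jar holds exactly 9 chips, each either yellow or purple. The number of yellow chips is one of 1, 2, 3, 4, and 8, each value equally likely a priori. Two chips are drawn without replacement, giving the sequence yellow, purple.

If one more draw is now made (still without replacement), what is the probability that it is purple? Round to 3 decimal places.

0.651

For each hypothesis, P(data | H) works out to: P(data | r = 1) = (1/9)(8/8) = 1/9; P(data | r = 2) = (2/9)(7/8) = 7/36; P(data | r = 3) = (3/9)(6/8) = 1/4; P(data | r = 4) = (4/9)(5/8) = 5/18; P(data | r = 8) = (8/9)(1/8) = 1/9.
Multiplying each by its prior: 1/5 · 1/9 = 1/45, 1/5 · 7/36 = 7/180, 1/5 · 1/4 = 1/20, 1/5 · 5/18 = 1/18, 1/5 · 1/9 = 1/45; summing to 17/90.
The posterior is then P(r = 1 | data) = 2/17, P(r = 2 | data) = 7/34, P(r = 3 | data) = 9/34, P(r = 4 | data) = 5/17, P(r = 8 | data) = 2/17.
So P(purple next | data) = Σ P(purple next | H) P(H | data) = (1)(2/17) + (6/7)(7/34) + (5/7)(9/34) + (4/7)(5/17) + (0)(2/17) = 155/238.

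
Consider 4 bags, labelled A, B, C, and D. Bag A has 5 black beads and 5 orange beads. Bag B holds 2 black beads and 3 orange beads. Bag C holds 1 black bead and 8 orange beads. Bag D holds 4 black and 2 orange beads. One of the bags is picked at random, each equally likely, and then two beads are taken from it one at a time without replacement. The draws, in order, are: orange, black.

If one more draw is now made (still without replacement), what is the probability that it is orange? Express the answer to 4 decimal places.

0.5407

Compute the likelihood of the observed sequence for each case: P(data | bag A) = (5/10)(5/9) = 5/18; P(data | bag B) = (3/5)(2/4) = 3/10; P(data | bag C) = (8/9)(1/8) = 1/9; P(data | bag D) = (2/6)(4/5) = 4/15.
The prior-weighted likelihoods are 1/4 · 5/18 = 5/72, 1/4 · 3/10 = 3/40, 1/4 · 1/9 = 1/36, 1/4 · 4/15 = 1/15; with total 43/180.
Normalising, the posterior is P(bag A | data) = 25/86, P(bag B | data) = 27/86, P(bag C | data) = 5/43, P(bag D | data) = 12/43.
Averaging over the posterior, P(orange next | data) = (1/2)(25/86) + (2/3)(27/86) + (1)(5/43) + (1/4)(12/43) = 93/172.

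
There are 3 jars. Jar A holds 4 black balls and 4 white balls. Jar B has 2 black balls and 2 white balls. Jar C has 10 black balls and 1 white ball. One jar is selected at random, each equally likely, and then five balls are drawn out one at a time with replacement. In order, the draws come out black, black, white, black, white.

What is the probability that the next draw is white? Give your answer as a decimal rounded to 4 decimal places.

0.4630

Compute the likelihood of the observed sequence for each case: P(data | jar A) = (4/8)(4/8)(4/8)(4/8)(4/8) = 0.03125; P(data | jar B) = (2/4)(2/4)(2/4)(2/4)(2/4) = 0.03125; P(data | jar C) = (10/11)(10/11)(1/11)(10/11)(1/11) = 0.0062092.
Weighting by the prior gives 1/3 · 0.03125 = 0.010417, 1/3 · 0.03125 = 0.010417, 1/3 · 0.0062092 = 0.0020697; these sum to 0.022903.
The posterior is then P(jar A | data) = 0.45482, P(jar B | data) = 0.45482, P(jar C | data) = 0.090369.
Averaging over the posterior, P(white next | data) = (1/2)(0.45482) + (1/2)(0.45482) + (1/11)(0.090369) = 0.46303.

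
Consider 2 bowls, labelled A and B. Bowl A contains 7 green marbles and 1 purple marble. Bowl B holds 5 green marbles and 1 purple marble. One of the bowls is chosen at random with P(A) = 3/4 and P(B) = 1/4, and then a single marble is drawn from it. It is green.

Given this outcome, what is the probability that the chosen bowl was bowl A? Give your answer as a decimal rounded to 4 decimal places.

The likelihood of this draw under each hypothesis: P(data | bowl A) = (7/8) = 7/8; P(data | bowl B) = (5/6) = 5/6.
The prior-weighted likelihoods are 3/4 · 7/8 = 21/32, 1/4 · 5/6 = 5/24; summing to 83/96.
So P(bowl A | data) = (21/32) / (83/96) = 63/83.

0.7590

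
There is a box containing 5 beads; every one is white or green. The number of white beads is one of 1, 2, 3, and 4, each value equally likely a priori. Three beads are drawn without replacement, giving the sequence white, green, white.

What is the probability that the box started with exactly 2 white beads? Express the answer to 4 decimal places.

Under each hypothesis, the probability of the observed sequence is: P(data | r = 1) = (1/5)(4/4)(0/3) = 0; P(data | r = 2) = (2/5)(3/4)(1/3) = 1/10; P(data | r = 3) = (3/5)(2/4)(2/3) = 1/5; P(data | r = 4) = (4/5)(1/4)(3/3) = 1/5.
Weighting by the prior gives 1/4 · 0 = 0, 1/4 · 1/10 = 1/40, 1/4 · 1/5 = 1/20, 1/4 · 1/5 = 1/20; these sum to 1/8.
Therefore the posterior P(r = 2 | data) = (1/40) / (1/8) = 1/5.

0.2000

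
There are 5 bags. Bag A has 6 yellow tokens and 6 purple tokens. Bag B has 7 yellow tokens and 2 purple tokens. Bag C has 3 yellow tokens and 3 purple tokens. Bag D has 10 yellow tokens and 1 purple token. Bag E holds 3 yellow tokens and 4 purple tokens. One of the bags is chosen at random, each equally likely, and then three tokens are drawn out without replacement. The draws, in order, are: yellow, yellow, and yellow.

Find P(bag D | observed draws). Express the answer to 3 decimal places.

For each hypothesis, P(data | H) works out to: P(data | bag A) = (6/12)(5/11)(4/10) = 0.090909; P(data | bag B) = (7/9)(6/8)(5/7) = 0.41667; P(data | bag C) = (3/6)(2/5)(1/4) = 0.05; P(data | bag D) = (10/11)(9/10)(8/9) = 0.72727; P(data | bag E) = (3/7)(2/6)(1/5) = 0.028571.
The prior-weighted likelihoods are 1/5 · 0.090909 = 0.018182, 1/5 · 0.41667 = 0.083333, 1/5 · 0.05 = 0.01, 1/5 · 0.72727 = 0.14545, 1/5 · 0.028571 = 0.0057143; summing to 0.26268.
By Bayes' rule, P(bag D | data) = (0.14545) / (0.26268) = 0.55372.

0.554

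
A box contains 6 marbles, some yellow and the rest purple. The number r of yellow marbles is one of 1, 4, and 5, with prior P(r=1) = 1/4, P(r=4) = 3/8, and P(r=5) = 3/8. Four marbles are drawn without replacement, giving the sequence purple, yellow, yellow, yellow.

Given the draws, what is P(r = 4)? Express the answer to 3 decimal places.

Under each hypothesis, the probability of the observed sequence is: P(data | r = 1) = (5/6)(1/5)(0/4) = 0; P(data | r = 4) = (2/6)(4/5)(3/4)(2/3) = 2/15; P(data | r = 5) = (1/6)(5/5)(4/4)(3/3) = 1/6.
The prior-weighted likelihoods are 1/4 · 0 = 0, 3/8 · 2/15 = 1/20, 3/8 · 1/6 = 1/16; summing to 9/80.
By Bayes' rule, P(r = 4 | data) = (1/20) / (9/80) = 4/9.

0.444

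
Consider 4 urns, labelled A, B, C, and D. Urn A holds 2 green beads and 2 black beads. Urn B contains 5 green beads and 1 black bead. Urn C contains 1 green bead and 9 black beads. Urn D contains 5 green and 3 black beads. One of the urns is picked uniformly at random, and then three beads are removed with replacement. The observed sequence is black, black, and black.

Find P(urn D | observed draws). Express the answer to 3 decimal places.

0.058

Compute the likelihood of the observed sequence for each case: P(data | urn A) = (2/4)(2/4)(2/4) = 0.125; P(data | urn B) = (1/6)(1/6)(1/6) = 0.0046296; P(data | urn C) = (9/10)(9/10)(9/10) = 0.729; P(data | urn D) = (3/8)(3/8)(3/8) = 0.052734.
Weighting by the prior gives 1/4 · 0.125 = 0.03125, 1/4 · 0.0046296 = 0.0011574, 1/4 · 0.729 = 0.18225, 1/4 · 0.052734 = 0.013184; summing to 0.22784.
By Bayes' rule, P(urn D | data) = (0.013184) / (0.22784) = 0.057863.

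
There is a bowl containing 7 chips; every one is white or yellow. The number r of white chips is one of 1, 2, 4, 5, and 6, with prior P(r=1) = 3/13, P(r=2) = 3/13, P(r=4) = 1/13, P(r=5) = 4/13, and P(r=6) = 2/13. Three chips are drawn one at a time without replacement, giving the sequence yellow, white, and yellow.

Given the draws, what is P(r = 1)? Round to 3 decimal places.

The likelihood of the observed sequence under each hypothesis: P(data | r = 1) = (6/7)(1/6)(5/5) = 0.14286; P(data | r = 2) = (5/7)(2/6)(4/5) = 0.19048; P(data | r = 4) = (3/7)(4/6)(2/5) = 0.11429; P(data | r = 5) = (2/7)(5/6)(1/5) = 0.047619; P(data | r = 6) = (1/7)(6/6)(0/5) = 0.
Multiplying each by its prior: 3/13 · 0.14286 = 0.032967, 3/13 · 0.19048 = 0.043956, 1/13 · 0.11429 = 0.0087912, 4/13 · 0.047619 = 0.014652, 2/13 · 0 = 0; these sum to 0.10037.
By Bayes' rule, P(r = 1 | data) = (0.032967) / (0.10037) = 0.32847.

0.328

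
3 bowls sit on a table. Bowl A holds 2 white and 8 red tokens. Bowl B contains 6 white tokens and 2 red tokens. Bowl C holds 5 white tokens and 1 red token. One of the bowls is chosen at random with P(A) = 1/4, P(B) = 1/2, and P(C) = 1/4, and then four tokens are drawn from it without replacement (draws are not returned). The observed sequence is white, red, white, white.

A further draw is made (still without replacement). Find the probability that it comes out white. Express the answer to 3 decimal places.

0.842

Compute the likelihood of the observed sequence for each case: P(data | bowl A) = (2/10)(8/9)(1/8)(0/7) = 0; P(data | bowl B) = (6/8)(2/7)(5/6)(4/5) = 1/7; P(data | bowl C) = (5/6)(1/5)(4/4)(3/3) = 1/6.
Multiplying each by its prior: 1/4 · 0 = 0, 1/2 · 1/7 = 1/14, 1/4 · 1/6 = 1/24; summing to 19/168.
Dividing through by the total gives posterior P(bowl A | data) = 0, P(bowl B | data) = 12/19, P(bowl C | data) = 7/19.
So P(white next | data) = Σ P(white next | H) P(H | data) = (3/4)(12/19) + (1)(7/19) = 16/19.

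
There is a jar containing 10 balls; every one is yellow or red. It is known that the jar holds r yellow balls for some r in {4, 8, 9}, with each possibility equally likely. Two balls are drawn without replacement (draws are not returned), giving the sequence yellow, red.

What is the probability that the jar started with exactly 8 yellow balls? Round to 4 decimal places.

0.3265

The likelihood of the observed sequence under each hypothesis: P(data | r = 4) = (4/10)(6/9) = 4/15; P(data | r = 8) = (8/10)(2/9) = 8/45; P(data | r = 9) = (9/10)(1/9) = 1/10.
The prior-weighted likelihoods are 1/3 · 4/15 = 4/45, 1/3 · 8/45 = 8/135, 1/3 · 1/10 = 1/30; summing to 49/270.
Therefore the posterior P(r = 8 | data) = (8/135) / (49/270) = 16/49.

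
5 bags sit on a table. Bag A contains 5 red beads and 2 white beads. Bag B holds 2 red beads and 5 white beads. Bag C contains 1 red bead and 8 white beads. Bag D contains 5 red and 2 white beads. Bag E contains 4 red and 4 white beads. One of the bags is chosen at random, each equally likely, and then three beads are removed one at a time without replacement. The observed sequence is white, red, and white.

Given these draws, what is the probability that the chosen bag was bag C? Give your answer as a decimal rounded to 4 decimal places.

For each hypothesis, P(data | H) works out to: P(data | bag A) = (2/7)(5/6)(1/5) = 1/21; P(data | bag B) = (5/7)(2/6)(4/5) = 4/21; P(data | bag C) = (8/9)(1/8)(7/7) = 1/9; P(data | bag D) = (2/7)(5/6)(1/5) = 1/21; P(data | bag E) = (4/8)(4/7)(3/6) = 1/7.
Weighting by the prior gives 1/5 · 1/21 = 1/105, 1/5 · 4/21 = 4/105, 1/5 · 1/9 = 1/45, 1/5 · 1/21 = 1/105, 1/5 · 1/7 = 1/35; with total 34/315.
So P(bag C | data) = (1/45) / (34/315) = 7/34.

0.2059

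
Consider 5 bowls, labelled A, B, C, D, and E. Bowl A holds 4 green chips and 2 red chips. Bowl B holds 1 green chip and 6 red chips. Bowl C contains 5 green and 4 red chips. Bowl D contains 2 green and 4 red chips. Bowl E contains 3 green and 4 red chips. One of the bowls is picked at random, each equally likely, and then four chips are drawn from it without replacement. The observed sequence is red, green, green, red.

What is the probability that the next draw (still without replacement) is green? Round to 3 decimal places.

Compute the likelihood of the observed sequence for each case: P(data | bowl A) = (2/6)(4/5)(3/4)(1/3) = 0.066667; P(data | bowl B) = (6/7)(1/6)(0/5) = 0; P(data | bowl C) = (4/9)(5/8)(4/7)(3/6) = 0.079365; P(data | bowl D) = (4/6)(2/5)(1/4)(3/3) = 0.066667; P(data | bowl E) = (4/7)(3/6)(2/5)(3/4) = 0.085714.
Multiplying each by its prior: 1/5 · 0.066667 = 0.013333, 1/5 · 0 = 0, 1/5 · 0.079365 = 0.015873, 1/5 · 0.066667 = 0.013333, 1/5 · 0.085714 = 0.017143; summing to 0.059683.
Normalising, the posterior is P(bowl A | data) = 0.2234, P(bowl B | data) = 0, P(bowl C | data) = 0.26596, P(bowl D | data) = 0.2234, P(bowl E | data) = 0.28723.
So P(green next | data) = Σ P(green next | H) P(H | data) = (1)(0.2234) + (3/5)(0.26596) + (0)(0.2234) + (1/3)(0.28723) = 0.47872.

0.479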